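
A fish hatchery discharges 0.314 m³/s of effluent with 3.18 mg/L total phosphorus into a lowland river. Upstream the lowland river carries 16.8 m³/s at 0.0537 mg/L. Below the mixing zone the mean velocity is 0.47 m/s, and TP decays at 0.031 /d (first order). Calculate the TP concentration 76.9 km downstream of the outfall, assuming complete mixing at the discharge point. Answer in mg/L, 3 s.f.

0.105 mg/L

After complete mixing, C₀ = (0.314·3.18 + 16.8·0.0537) / 17.11 = 0.1111 mg/L.
Travel time t = 7.69e+04 m / 0.47 m/s = 1.636e+05 s = 1.894 d.
C = 0.1111·exp(−0.031·1.894) = 0.1111·0.943 = 0.1047 mg/L.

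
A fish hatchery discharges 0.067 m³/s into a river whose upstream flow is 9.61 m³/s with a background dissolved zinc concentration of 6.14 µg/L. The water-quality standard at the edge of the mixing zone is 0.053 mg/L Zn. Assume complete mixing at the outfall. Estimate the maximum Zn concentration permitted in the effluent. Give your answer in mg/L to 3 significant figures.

6.77 mg/L

6.14 µg/L = 0.00614 mg/L.
Mass balance: 0.053·9.677 = 0.067·Cₑ + 9.61·0.00614.
Cₑ = (0.5129 − 0.05901) / 0.067 = 6.774 mg/L.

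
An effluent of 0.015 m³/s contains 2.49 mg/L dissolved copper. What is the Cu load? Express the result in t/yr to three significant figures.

1.18 t/yr

Mass flux = Q·C = 0.015 m³/s × 2.49 g/m³ = 0.03735 g/s.
= 0.03735 g/s × 31.56 = 1.179 t/yr.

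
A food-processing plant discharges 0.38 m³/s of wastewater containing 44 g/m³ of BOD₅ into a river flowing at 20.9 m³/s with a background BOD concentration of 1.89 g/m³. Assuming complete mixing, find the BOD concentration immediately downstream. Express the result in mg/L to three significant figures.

Flow-weighted mixing gives C = (0.38·44 + 20.9·1.89) / (0.38 + 20.9) = 56.22/21.28 = 2.642 mg/L.

2.64 mg/L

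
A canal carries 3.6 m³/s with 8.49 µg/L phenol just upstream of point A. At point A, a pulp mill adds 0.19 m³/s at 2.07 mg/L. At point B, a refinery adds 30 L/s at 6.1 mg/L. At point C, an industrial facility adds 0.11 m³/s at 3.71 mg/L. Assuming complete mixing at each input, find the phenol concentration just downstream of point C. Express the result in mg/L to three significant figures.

0.258 mg/L

8.49 µg/L = 0.00849 mg/L.
After input A: C = (3.6·0.00849 + 0.19·2.07) / 3.79 = 0.1118 mg/L.
30 L/s = 0.03 m³/s.
After input B: C = (3.79·0.1118 + 0.03·6.1) / 3.82 = 0.1589 mg/L.
After input C: C = (3.82·0.1589 + 0.11·3.71) / 3.93 = 0.2583 mg/L.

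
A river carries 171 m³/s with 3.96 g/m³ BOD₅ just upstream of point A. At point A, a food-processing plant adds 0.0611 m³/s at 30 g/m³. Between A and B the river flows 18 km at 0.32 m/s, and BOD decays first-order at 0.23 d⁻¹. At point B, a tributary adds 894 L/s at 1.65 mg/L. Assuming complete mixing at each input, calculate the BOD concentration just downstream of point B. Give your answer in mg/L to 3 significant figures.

After input A: C = (171·3.96 + 0.0611·30) / 171.1 = 3.969 mg/L.
Over the 18 km reach to input B (t = 5.625e+04 s = 0.651 d), decay gives C = 3.969·exp(−0.23·0.651) = 3.417 mg/L.
894 L/s = 0.894 m³/s.
After input B: C = (171.1·3.417 + 0.894·1.65) / 172 = 3.408 mg/L.

3.41 mg/L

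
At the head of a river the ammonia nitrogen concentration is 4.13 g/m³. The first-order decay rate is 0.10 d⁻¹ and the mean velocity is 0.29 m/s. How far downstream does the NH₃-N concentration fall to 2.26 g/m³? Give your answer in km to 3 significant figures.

151 km

From C = C₀·e^(−kt), t = ln(C₀/C)/k = ln(4.13/2.26)/0.10 = 0.6029/0.10 = 6.029 d.
Distance = v·t = 0.29 m/s × 5.209e+05 s = 1.511e+05 m = 151.1 km.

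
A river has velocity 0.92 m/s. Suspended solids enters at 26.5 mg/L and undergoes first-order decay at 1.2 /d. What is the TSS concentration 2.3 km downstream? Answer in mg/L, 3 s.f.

25.6 mg/L

Travel time t = 2.3 km / 0.92 m/s = 2300/0.92 = 2500 s = 0.02894 d.
First-order decay: C = 26.5·exp(−1.2·0.02894) = 26.5·0.9659 = 25.6 mg/L.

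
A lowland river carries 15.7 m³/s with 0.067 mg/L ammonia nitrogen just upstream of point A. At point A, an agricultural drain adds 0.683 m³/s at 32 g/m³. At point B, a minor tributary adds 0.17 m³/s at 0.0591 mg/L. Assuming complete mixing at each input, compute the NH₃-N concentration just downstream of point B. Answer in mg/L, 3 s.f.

1.38 mg/L

After input A: C = (15.7·0.067 + 0.683·32) / 16.38 = 1.398 mg/L.
After input B: C = (16.38·1.398 + 0.17·0.0591) / 16.55 = 1.385 mg/L.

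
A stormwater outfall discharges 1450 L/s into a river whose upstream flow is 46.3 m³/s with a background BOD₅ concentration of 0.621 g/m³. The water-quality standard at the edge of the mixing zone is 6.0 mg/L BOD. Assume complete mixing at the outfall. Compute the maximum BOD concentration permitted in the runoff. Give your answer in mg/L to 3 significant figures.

1450 L/s = 1.45 m³/s.
Mass balance: 6·47.75 = 1.45·Cₑ + 46.3·0.621.
Cₑ = (286.5 − 28.75) / 1.45 = 177.8 mg/L.

178 mg/L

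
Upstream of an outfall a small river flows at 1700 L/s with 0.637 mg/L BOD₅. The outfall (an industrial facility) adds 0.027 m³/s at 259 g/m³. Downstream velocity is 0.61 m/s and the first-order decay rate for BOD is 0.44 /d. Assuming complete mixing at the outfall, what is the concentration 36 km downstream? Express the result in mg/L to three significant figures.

1700 L/s = 1.7 m³/s.
After complete mixing, C₀ = (0.027·259 + 1.7·0.637) / 1.727 = 4.676 mg/L.
Travel time t = 3.6e+04 m / 0.61 m/s = 5.902e+04 s = 0.6831 d.
C = 4.676·exp(−0.44·0.6831) = 4.676·0.7404 = 3.462 mg/L.

3.46 mg/L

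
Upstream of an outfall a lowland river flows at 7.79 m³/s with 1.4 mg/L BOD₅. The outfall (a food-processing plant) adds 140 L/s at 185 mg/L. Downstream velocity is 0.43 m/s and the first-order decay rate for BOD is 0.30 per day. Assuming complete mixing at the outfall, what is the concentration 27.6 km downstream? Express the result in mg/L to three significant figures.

3.71 mg/L

140 L/s = 0.14 m³/s.
After complete mixing, C₀ = (0.14·185 + 7.79·1.4) / 7.93 = 4.641 mg/L.
Travel time t = 2.76e+04 m / 0.43 m/s = 6.419e+04 s = 0.7429 d.
C = 4.641·exp(−0.30·0.7429) = 4.641·0.8002 = 3.714 mg/L.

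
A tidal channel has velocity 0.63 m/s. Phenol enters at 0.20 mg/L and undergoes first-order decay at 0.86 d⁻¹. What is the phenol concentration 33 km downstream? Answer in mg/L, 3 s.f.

Travel time t = 33 km / 0.63 m/s = 3.3e+04/0.63 = 5.238e+04 s = 0.6063 d.
First-order decay: C = 0.20·exp(−0.86·0.6063) = 0.20·0.5937 = 0.1187 mg/L.

0.119 mg/L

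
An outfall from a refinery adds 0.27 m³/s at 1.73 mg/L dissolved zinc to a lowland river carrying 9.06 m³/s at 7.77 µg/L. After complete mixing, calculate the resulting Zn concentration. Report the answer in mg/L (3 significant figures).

0.0576 mg/L

7.77 µg/L = 0.00777 mg/L.
By mass balance at complete mixing, C = (0.27·1.73 + 9.06·0.00777) / (0.27 + 9.06) = 0.5375/9.33 = 0.05761 mg/L.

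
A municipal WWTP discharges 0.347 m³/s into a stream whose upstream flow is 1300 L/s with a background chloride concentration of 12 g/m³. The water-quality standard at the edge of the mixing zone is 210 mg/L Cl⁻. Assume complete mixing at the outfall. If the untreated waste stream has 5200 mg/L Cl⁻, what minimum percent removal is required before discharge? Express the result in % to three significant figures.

1300 L/s = 1.3 m³/s.
Mass balance: 210·1.647 = 0.347·Cₑ + 1.3·12.
Cₑ = (345.9 − 15.6) / 0.347 = 951.8 mg/L.
Required removal = 1 − 951.8/5200 = 81.7 %.

81.7 %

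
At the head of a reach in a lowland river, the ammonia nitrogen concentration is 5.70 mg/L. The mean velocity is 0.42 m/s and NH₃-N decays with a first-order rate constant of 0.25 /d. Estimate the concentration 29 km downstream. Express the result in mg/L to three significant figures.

4.67 mg/L

Travel time t = 29 km / 0.42 m/s = 2.9e+04/0.42 = 6.905e+04 s = 0.7992 d.
First-order decay: C = 5.70·exp(−0.25·0.7992) = 5.70·0.8189 = 4.668 mg/L.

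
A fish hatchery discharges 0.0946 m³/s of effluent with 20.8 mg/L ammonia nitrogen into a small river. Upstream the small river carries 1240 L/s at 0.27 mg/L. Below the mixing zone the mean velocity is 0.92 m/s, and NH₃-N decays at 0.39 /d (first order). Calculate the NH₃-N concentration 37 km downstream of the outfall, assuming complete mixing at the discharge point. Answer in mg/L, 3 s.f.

1240 L/s = 1.24 m³/s.
After complete mixing, C₀ = (0.0946·20.8 + 1.24·0.27) / 1.335 = 1.725 mg/L.
Travel time t = 3.7e+04 m / 0.92 m/s = 4.022e+04 s = 0.4655 d.
C = 1.725·exp(−0.39·0.4655) = 1.725·0.834 = 1.439 mg/L.

1.44 mg/L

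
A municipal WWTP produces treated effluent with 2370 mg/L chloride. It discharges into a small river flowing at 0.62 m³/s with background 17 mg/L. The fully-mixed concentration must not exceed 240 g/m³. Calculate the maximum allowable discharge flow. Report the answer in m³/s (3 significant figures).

0.0649 m³/s

Mass balance at complete mixing: C_std·(Q_w + Q_r) = Q_w·C_e + Q_r·C_b.
Rearranging, Q_w = Q_r·(C_std − C_b)/(C_e − C_std) = 0.62·(240 − 17) / (2370 − 240) = 0.06491 m³/s.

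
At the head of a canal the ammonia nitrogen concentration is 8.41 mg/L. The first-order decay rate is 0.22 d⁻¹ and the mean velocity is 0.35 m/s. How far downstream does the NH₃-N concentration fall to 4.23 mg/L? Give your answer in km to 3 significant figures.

From C = C₀·e^(−kt), t = ln(C₀/C)/k = ln(8.41/4.23)/0.22 = 0.6872/0.22 = 3.124 d.
Distance = v·t = 0.35 m/s × 2.699e+05 s = 9.446e+04 m = 94.46 km.

94.5 km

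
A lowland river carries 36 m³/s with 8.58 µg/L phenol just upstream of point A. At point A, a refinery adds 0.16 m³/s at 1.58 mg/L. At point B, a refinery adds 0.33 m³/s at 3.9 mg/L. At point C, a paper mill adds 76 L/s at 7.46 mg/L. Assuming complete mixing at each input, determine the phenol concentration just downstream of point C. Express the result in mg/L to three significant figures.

8.58 µg/L = 0.00858 mg/L.
After input A: C = (36·0.00858 + 0.16·1.58) / 36.16 = 0.01553 mg/L.
After input B: C = (36.16·0.01553 + 0.33·3.9) / 36.49 = 0.05066 mg/L.
76 L/s = 0.076 m³/s.
After input C: C = (36.49·0.05066 + 0.076·7.46) / 36.57 = 0.06606 mg/L.

0.0661 mg/L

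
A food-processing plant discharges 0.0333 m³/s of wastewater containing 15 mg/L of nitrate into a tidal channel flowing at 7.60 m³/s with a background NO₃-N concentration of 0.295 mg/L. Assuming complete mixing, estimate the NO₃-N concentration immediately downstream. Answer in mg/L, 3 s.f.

0.359 mg/L

Flow-weighted mixing gives C = (0.0333·15 + 7.6·0.295) / (0.0333 + 7.6) = 2.742/7.633 = 0.3592 mg/L.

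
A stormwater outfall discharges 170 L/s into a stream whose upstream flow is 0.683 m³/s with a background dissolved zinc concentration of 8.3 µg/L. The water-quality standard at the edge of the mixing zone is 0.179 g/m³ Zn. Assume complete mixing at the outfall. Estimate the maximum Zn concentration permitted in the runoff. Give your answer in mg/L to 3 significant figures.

0.865 mg/L

170 L/s = 0.17 m³/s.
8.3 µg/L = 0.0083 mg/L.
Mass balance: 0.179·0.853 = 0.17·Cₑ + 0.683·0.0083.
Cₑ = (0.1527 − 0.005669) / 0.17 = 0.8648 mg/L.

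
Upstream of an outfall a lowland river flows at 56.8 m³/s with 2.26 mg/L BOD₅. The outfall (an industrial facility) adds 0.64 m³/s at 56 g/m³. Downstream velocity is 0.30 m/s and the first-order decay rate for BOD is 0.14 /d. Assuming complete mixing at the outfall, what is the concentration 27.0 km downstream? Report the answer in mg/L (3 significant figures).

2.47 mg/L

After complete mixing, C₀ = (0.64·56 + 56.8·2.26) / 57.44 = 2.859 mg/L.
Travel time t = 2.7e+04 m / 0.30 m/s = 9e+04 s = 1.042 d.
C = 2.859·exp(−0.14·1.042) = 2.859·0.8643 = 2.471 mg/L.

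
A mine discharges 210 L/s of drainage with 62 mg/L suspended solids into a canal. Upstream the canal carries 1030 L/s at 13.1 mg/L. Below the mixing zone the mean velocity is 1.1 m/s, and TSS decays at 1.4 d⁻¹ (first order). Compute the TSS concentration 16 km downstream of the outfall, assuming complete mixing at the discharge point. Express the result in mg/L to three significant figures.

210 L/s = 0.21 m³/s.
1030 L/s = 1.03 m³/s.
After complete mixing, C₀ = (0.21·62 + 1.03·13.1) / 1.24 = 21.38 mg/L.
Travel time t = 1.6e+04 m / 1.1 m/s = 1.455e+04 s = 0.1684 d.
C = 21.38·exp(−1.4·0.1684) = 21.38·0.79 = 16.89 mg/L.

16.9 mg/L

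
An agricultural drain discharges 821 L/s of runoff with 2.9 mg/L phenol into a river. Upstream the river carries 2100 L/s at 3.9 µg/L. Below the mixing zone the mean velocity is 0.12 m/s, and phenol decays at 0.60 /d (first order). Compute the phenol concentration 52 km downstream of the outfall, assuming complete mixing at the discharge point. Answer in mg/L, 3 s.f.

0.0403 mg/L

821 L/s = 0.821 m³/s.
2100 L/s = 2.1 m³/s.
3.9 µg/L = 0.0039 mg/L.
After complete mixing, C₀ = (0.821·2.9 + 2.1·0.0039) / 2.921 = 0.8179 mg/L.
Travel time t = 5.2e+04 m / 0.12 m/s = 4.333e+05 s = 5.015 d.
C = 0.8179·exp(−0.60·5.015) = 0.8179·0.04933 = 0.04035 mg/L.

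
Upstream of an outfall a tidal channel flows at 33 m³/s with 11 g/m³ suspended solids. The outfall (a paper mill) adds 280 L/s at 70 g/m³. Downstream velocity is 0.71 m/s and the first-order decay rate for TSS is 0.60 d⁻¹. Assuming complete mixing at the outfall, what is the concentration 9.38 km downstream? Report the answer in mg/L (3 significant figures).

10.5 mg/L

280 L/s = 0.28 m³/s.
After complete mixing, C₀ = (0.28·70 + 33·11) / 33.28 = 11.5 mg/L.
Travel time t = 9380 m / 0.71 m/s = 1.321e+04 s = 0.1529 d.
C = 11.5·exp(−0.60·0.1529) = 11.5·0.9123 = 10.49 mg/L.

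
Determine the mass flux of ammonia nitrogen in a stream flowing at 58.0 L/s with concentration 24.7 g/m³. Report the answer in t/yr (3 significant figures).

58.0 L/s = 0.058 m³/s.
Mass flux = Q·C = 0.058 m³/s × 24.7 g/m³ = 1.433 g/s.
= 1.433 g/s × 31.56 = 45.21 t/yr.

45.2 t/yr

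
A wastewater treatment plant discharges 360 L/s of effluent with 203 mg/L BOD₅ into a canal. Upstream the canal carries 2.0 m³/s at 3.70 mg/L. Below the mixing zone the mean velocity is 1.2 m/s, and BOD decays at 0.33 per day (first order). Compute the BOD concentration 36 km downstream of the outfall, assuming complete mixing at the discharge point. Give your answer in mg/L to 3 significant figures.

360 L/s = 0.36 m³/s.
After complete mixing, C₀ = (0.36·203 + 2·3.7) / 2.36 = 34.1 mg/L.
Travel time t = 3.6e+04 m / 1.2 m/s = 3e+04 s = 0.3472 d.
C = 34.1·exp(−0.33·0.3472) = 34.1·0.8917 = 30.41 mg/L.

30.4 mg/L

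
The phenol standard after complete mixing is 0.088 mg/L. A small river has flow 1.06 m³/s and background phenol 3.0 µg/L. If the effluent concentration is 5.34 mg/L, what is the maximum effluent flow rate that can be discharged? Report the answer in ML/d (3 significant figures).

1.48 ML/d

3.0 µg/L = 0.003 mg/L.
Mass balance at complete mixing: C_std·(Q_w + Q_r) = Q_w·C_e + Q_r·C_b.
Rearranging, Q_w = Q_r·(C_std − C_b)/(C_e − C_std) = 1.06·(0.088 − 0.003) / (5.34 − 0.088) = 0.01716 m³/s.
= 1.482 ML/d.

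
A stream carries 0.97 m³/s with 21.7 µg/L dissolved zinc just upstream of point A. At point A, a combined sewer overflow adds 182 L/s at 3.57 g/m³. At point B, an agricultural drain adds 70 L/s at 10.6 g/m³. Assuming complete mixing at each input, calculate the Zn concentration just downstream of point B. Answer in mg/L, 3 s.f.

1.16 mg/L

21.7 µg/L = 0.0217 mg/L.
182 L/s = 0.182 m³/s.
After input A: C = (0.97·0.0217 + 0.182·3.57) / 1.152 = 0.5823 mg/L.
70 L/s = 0.07 m³/s.
After input B: C = (1.152·0.5823 + 0.07·10.6) / 1.222 = 1.156 mg/L.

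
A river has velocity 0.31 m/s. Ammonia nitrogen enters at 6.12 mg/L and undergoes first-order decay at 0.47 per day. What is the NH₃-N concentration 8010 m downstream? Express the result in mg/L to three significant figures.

Travel time t = 8010 m / 0.31 m/s = 8010/0.31 = 2.584e+04 s = 0.2991 d.
First-order decay: C = 6.12·exp(−0.47·0.2991) = 6.12·0.8689 = 5.318 mg/L.

5.32 mg/L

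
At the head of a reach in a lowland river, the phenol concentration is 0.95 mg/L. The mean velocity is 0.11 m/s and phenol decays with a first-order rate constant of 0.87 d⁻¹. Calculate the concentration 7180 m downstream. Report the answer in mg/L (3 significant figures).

0.492 mg/L

Travel time t = 7180 m / 0.11 m/s = 7180/0.11 = 6.527e+04 s = 0.7555 d.
First-order decay: C = 0.95·exp(−0.87·0.7555) = 0.95·0.5183 = 0.4924 mg/L.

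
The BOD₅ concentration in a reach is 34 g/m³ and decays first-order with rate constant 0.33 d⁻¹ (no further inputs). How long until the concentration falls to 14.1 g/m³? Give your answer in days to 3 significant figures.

2.67 d

t = ln(C₀/C)/k = ln(34/14.1)/0.33 = 0.8802/0.33 = 2.667 d.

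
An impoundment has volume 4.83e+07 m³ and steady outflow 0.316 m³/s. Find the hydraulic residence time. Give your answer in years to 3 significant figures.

4.84 yr

Q = 0.316 m³/s × 3.156e+07 s/yr = 9.972e+06 m³/yr.
Hydraulic residence time τ = V/Q = 4.83e+07/9.972e+06 = 4.843 yr.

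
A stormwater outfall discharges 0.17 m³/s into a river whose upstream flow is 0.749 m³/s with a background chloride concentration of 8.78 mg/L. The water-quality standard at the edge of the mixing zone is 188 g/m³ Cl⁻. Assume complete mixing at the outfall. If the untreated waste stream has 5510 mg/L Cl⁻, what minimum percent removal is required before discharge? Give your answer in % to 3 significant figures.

82.3 %

Mass balance: 188·0.919 = 0.17·Cₑ + 0.749·8.78.
Cₑ = (172.8 − 6.576) / 0.17 = 977.6 mg/L.
Required removal = 1 − 977.6/5510 = 82.26 %.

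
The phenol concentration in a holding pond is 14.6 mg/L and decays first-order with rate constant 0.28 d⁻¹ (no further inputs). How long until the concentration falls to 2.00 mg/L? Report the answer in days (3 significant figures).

t = ln(C₀/C)/k = ln(14.6/2.00)/0.28 = 1.988/0.28 = 7.1 d.

7.10 d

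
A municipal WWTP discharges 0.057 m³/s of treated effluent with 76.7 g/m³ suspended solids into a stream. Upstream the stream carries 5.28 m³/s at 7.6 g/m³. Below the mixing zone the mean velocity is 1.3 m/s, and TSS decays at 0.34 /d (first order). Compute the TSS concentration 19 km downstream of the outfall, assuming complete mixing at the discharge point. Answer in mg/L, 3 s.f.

7.87 mg/L

After complete mixing, C₀ = (0.057·76.7 + 5.28·7.6) / 5.337 = 8.338 mg/L.
Travel time t = 1.9e+04 m / 1.3 m/s = 1.462e+04 s = 0.1692 d.
C = 8.338·exp(−0.34·0.1692) = 8.338·0.9441 = 7.872 mg/L.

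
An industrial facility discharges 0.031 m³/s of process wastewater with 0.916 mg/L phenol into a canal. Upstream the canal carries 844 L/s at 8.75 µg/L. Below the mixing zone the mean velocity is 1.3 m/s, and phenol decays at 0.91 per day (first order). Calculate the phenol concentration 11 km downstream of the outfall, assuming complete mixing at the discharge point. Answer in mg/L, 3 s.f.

844 L/s = 0.844 m³/s.
8.75 µg/L = 0.00875 mg/L.
After complete mixing, C₀ = (0.031·0.916 + 0.844·0.00875) / 0.875 = 0.04089 mg/L.
Travel time t = 1.1e+04 m / 1.3 m/s = 8462 s = 0.09793 d.
C = 0.04089·exp(−0.91·0.09793) = 0.04089·0.9147 = 0.03741 mg/L.

0.0374 mg/L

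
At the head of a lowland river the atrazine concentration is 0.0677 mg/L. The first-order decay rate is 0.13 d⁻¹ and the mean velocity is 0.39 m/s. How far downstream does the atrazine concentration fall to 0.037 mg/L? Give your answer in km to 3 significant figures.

157 km

From C = C₀·e^(−kt), t = ln(C₀/C)/k = ln(0.0677/0.037)/0.13 = 0.6042/0.13 = 4.647 d.
Distance = v·t = 0.39 m/s × 4.015e+05 s = 1.566e+05 m = 156.6 km.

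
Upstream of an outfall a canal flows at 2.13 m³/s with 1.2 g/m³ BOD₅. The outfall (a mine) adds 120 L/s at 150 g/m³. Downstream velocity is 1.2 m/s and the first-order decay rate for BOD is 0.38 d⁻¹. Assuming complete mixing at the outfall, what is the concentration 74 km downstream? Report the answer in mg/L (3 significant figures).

120 L/s = 0.12 m³/s.
After complete mixing, C₀ = (0.12·150 + 2.13·1.2) / 2.25 = 9.136 mg/L.
Travel time t = 7.4e+04 m / 1.2 m/s = 6.167e+04 s = 0.7137 d.
C = 9.136·exp(−0.38·0.7137) = 9.136·0.7624 = 6.966 mg/L.

6.97 mg/L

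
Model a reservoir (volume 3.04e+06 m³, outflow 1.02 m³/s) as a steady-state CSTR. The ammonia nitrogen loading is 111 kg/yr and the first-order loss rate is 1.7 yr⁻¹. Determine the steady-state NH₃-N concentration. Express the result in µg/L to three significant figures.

2.97 µg/L

Outflow Q = 1.02 m³/s × 3.156e+07 s/yr = 3.219e+07 m³/yr.
Steady-state CSTR mass balance: W = Q·C + k·V·C, so C = W/(Q + kV).
Q + kV = 3.219e+07 + 1.7·3.04e+06 = 3.736e+07 m³/yr.
C = 111/3.736e+07 = 2.971e-06 kg/m³ = 0.002971 mg/L = 2.971 µg/L.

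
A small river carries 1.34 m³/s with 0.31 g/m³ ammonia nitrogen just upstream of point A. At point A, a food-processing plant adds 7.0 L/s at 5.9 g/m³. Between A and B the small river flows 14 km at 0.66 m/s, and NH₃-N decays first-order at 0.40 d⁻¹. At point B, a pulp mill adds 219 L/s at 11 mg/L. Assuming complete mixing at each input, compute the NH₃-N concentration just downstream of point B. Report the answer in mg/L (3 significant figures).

1.80 mg/L

7.0 L/s = 0.007 m³/s.
After input A: C = (1.34·0.31 + 0.007·5.9) / 1.347 = 0.339 mg/L.
Over the 14 km reach to input B (t = 2.121e+04 s = 0.2455 d), decay gives C = 0.339·exp(−0.40·0.2455) = 0.3073 mg/L.
219 L/s = 0.219 m³/s.
After input B: C = (1.347·0.3073 + 0.219·11) / 1.566 = 1.803 mg/L.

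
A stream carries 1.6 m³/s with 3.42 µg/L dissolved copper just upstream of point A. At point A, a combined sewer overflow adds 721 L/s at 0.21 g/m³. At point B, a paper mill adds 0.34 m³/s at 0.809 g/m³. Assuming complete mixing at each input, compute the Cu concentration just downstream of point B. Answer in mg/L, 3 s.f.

3.42 µg/L = 0.00342 mg/L.
721 L/s = 0.721 m³/s.
After input A: C = (1.6·0.00342 + 0.721·0.21) / 2.321 = 0.06759 mg/L.
After input B: C = (2.321·0.06759 + 0.34·0.809) / 2.661 = 0.1623 mg/L.

0.162 mg/L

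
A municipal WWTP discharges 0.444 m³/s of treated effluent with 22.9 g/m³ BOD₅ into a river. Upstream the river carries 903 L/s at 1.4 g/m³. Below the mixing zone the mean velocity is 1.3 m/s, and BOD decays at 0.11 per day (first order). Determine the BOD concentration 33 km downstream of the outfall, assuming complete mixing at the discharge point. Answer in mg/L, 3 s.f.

8.22 mg/L

903 L/s = 0.903 m³/s.
After complete mixing, C₀ = (0.444·22.9 + 0.903·1.4) / 1.347 = 8.487 mg/L.
Travel time t = 3.3e+04 m / 1.3 m/s = 2.538e+04 s = 0.2938 d.
C = 8.487·exp(−0.11·0.2938) = 8.487·0.9682 = 8.217 mg/L.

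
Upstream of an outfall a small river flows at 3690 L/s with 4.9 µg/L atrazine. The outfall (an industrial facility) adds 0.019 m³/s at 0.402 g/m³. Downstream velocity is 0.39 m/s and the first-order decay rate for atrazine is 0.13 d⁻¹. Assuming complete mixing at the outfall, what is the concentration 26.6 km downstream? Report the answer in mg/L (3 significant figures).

0.00626 mg/L

3690 L/s = 3.69 m³/s.
4.9 µg/L = 0.0049 mg/L.
After complete mixing, C₀ = (0.019·0.402 + 3.69·0.0049) / 3.709 = 0.006934 mg/L.
Travel time t = 2.66e+04 m / 0.39 m/s = 6.821e+04 s = 0.7894 d.
C = 0.006934·exp(−0.13·0.7894) = 0.006934·0.9025 = 0.006258 mg/L.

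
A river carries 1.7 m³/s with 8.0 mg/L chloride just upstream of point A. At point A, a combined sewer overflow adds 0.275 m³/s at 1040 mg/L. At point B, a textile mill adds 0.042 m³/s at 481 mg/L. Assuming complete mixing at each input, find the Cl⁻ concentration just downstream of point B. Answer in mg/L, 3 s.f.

After input A: C = (1.7·8 + 0.275·1040) / 1.975 = 151.7 mg/L.
After input B: C = (1.975·151.7 + 0.042·481) / 2.017 = 158.6 mg/L.

159 mg/L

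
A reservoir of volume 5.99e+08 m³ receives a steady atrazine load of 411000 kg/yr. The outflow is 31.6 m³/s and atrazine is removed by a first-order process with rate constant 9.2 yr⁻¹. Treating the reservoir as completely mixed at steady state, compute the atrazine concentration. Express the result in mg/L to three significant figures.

Outflow Q = 31.6 m³/s × 3.156e+07 s/yr = 9.972e+08 m³/yr.
Steady-state CSTR mass balance: W = Q·C + k·V·C, so C = W/(Q + kV).
Q + kV = 9.972e+08 + 9.2·5.99e+08 = 6.508e+09 m³/yr.
C = 411000/6.508e+09 = 6.315e-05 kg/m³ = 0.06315 mg/L.

0.0632 mg/L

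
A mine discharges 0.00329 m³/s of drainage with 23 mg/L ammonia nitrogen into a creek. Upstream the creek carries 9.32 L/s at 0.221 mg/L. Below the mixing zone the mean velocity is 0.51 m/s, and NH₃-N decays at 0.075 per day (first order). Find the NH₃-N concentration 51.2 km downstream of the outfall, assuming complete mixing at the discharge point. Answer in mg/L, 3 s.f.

9.32 L/s = 0.00932 m³/s.
After complete mixing, C₀ = (0.00329·23 + 0.00932·0.221) / 0.01261 = 6.164 mg/L.
Travel time t = 5.12e+04 m / 0.51 m/s = 1.004e+05 s = 1.162 d.
C = 6.164·exp(−0.075·1.162) = 6.164·0.9165 = 5.65 mg/L.

5.65 mg/L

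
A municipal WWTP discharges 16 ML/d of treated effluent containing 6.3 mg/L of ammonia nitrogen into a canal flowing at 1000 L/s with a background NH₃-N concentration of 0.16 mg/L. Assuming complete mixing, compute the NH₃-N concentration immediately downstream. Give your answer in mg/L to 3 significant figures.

1.12 mg/L

16 ML/d = 0.1852 m³/s.
1000 L/s = 1 m³/s.
Flow-weighted mixing gives C = (0.1852·6.3 + 1·0.16) / (0.1852 + 1) = 1.327/1.185 = 1.119 mg/L.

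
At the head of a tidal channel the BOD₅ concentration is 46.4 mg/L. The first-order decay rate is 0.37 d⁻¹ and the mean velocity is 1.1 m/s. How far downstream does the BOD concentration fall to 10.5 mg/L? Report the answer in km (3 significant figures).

382 km

From C = C₀·e^(−kt), t = ln(C₀/C)/k = ln(46.4/10.5)/0.37 = 1.486/0.37 = 4.016 d.
Distance = v·t = 1.1 m/s × 3.47e+05 s = 3.817e+05 m = 381.7 km.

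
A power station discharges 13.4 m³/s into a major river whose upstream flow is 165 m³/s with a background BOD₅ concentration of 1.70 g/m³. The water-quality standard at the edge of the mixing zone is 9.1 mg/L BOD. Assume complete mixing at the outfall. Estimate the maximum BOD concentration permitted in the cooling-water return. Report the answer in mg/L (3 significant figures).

Mass balance: 9.1·178.4 = 13.4·Cₑ + 165·1.7.
Cₑ = (1623 − 280.5) / 13.4 = 100.2 mg/L.

100 mg/L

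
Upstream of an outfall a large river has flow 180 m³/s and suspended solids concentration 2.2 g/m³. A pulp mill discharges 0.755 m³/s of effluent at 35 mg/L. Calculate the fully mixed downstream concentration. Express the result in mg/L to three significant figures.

By mass balance at complete mixing, C = (0.755·35 + 180·2.2) / (0.755 + 180) = 422.4/180.8 = 2.337 mg/L.

2.34 mg/L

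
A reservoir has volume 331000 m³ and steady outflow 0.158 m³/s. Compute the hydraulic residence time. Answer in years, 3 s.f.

0.0664 yr

Q = 0.158 m³/s × 3.156e+07 s/yr = 4.986e+06 m³/yr.
Hydraulic residence time τ = V/Q = 331000/4.986e+06 = 0.06638 yr.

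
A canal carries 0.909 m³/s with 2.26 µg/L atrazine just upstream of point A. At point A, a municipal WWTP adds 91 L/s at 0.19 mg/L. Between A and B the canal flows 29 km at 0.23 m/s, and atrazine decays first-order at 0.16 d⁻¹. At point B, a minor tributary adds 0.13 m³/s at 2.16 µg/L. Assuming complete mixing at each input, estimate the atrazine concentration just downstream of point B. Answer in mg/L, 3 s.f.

0.0138 mg/L

2.26 µg/L = 0.00226 mg/L.
91 L/s = 0.091 m³/s.
After input A: C = (0.909·0.00226 + 0.091·0.19) / 1 = 0.01934 mg/L.
Over the 29 km reach to input B (t = 1.261e+05 s = 1.459 d), decay gives C = 0.01934·exp(−0.16·1.459) = 0.01532 mg/L.
2.16 µg/L = 0.00216 mg/L.
After input B: C = (1·0.01532 + 0.13·0.00216) / 1.13 = 0.0138 mg/L.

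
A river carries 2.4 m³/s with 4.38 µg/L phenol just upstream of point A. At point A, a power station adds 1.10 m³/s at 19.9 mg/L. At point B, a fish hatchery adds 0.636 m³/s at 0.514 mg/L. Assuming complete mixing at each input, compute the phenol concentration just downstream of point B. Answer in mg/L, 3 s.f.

4.38 µg/L = 0.00438 mg/L.
After input A: C = (2.4·0.00438 + 1.1·19.9) / 3.5 = 6.257 mg/L.
After input B: C = (3.5·6.257 + 0.636·0.514) / 4.136 = 5.374 mg/L.

5.37 mg/L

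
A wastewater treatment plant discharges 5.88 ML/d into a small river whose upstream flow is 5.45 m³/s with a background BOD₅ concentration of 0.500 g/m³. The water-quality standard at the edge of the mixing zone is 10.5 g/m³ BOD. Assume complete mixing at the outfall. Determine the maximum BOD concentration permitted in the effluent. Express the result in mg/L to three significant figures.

5.88 ML/d = 0.06806 m³/s.
Mass balance: 10.5·5.518 = 0.06806·Cₑ + 5.45·0.5.
Cₑ = (57.94 − 2.725) / 0.06806 = 811.3 mg/L.

811 mg/L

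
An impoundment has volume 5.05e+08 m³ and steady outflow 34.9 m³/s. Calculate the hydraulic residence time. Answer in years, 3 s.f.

Q = 34.9 m³/s × 3.156e+07 s/yr = 1.101e+09 m³/yr.
Hydraulic residence time τ = V/Q = 5.05e+08/1.101e+09 = 0.4585 yr.

0.459 yr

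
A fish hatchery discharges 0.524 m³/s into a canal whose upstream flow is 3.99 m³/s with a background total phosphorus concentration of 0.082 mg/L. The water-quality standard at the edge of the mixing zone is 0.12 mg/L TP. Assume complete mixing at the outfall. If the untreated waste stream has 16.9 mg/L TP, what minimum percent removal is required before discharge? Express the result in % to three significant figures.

97.6 %

Mass balance: 0.12·4.514 = 0.524·Cₑ + 3.99·0.082.
Cₑ = (0.5417 − 0.3272) / 0.524 = 0.4094 mg/L.
Required removal = 1 − 0.4094/16.9 = 97.58 %.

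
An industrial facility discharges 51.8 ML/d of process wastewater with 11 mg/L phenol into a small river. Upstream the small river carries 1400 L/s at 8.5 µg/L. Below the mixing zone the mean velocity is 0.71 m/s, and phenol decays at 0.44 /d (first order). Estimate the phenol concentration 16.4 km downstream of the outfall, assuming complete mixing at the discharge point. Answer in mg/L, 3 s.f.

2.94 mg/L

51.8 ML/d = 0.5995 m³/s.
1400 L/s = 1.4 m³/s.
8.5 µg/L = 0.0085 mg/L.
After complete mixing, C₀ = (0.5995·11 + 1.4·0.0085) / 2 = 3.304 mg/L.
Travel time t = 1.64e+04 m / 0.71 m/s = 2.31e+04 s = 0.2673 d.
C = 3.304·exp(−0.44·0.2673) = 3.304·0.889 = 2.937 mg/L.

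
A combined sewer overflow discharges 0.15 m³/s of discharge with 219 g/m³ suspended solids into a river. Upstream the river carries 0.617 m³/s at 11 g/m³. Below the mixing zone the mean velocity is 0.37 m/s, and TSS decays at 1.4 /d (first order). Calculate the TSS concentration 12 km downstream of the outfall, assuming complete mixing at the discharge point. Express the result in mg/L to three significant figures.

After complete mixing, C₀ = (0.15·219 + 0.617·11) / 0.767 = 51.68 mg/L.
Travel time t = 1.2e+04 m / 0.37 m/s = 3.243e+04 s = 0.3754 d.
C = 51.68·exp(−1.4·0.3754) = 51.68·0.5912 = 30.55 mg/L.

30.6 mg/L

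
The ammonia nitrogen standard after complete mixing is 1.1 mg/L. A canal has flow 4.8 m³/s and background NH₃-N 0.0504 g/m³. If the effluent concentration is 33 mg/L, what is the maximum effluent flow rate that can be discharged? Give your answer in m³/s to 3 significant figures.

Mass balance at complete mixing: C_std·(Q_w + Q_r) = Q_w·C_e + Q_r·C_b.
Rearranging, Q_w = Q_r·(C_std − C_b)/(C_e − C_std) = 4.8·(1.1 − 0.0504) / (33 − 1.1) = 0.1579 m³/s.

0.158 m³/s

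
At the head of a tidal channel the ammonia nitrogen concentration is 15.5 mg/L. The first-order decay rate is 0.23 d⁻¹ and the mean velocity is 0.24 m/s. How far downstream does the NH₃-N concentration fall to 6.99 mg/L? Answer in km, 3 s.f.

71.8 km

From C = C₀·e^(−kt), t = ln(C₀/C)/k = ln(15.5/6.99)/0.23 = 0.7964/0.23 = 3.462 d.
Distance = v·t = 0.24 m/s × 2.992e+05 s = 7.18e+04 m = 71.8 km.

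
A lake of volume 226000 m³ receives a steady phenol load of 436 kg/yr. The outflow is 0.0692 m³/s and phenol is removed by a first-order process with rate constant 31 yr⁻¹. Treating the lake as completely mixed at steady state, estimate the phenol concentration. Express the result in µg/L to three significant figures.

Outflow Q = 0.0692 m³/s × 3.156e+07 s/yr = 2.184e+06 m³/yr.
Steady-state CSTR mass balance: W = Q·C + k·V·C, so C = W/(Q + kV).
Q + kV = 2.184e+06 + 31·226000 = 9.19e+06 m³/yr.
C = 436/9.19e+06 = 4.744e-05 kg/m³ = 0.04744 mg/L = 47.44 µg/L.

47.4 µg/L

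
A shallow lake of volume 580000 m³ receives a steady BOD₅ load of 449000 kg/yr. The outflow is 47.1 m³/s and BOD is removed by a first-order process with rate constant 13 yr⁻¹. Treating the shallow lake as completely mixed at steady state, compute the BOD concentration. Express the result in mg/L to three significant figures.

Outflow Q = 47.1 m³/s × 3.156e+07 s/yr = 1.486e+09 m³/yr.
Steady-state CSTR mass balance: W = Q·C + k·V·C, so C = W/(Q + kV).
Q + kV = 1.486e+09 + 13·580000 = 1.494e+09 m³/yr.
C = 449000/1.494e+09 = 0.0003006 kg/m³ = 0.3006 mg/L.

0.301 mg/L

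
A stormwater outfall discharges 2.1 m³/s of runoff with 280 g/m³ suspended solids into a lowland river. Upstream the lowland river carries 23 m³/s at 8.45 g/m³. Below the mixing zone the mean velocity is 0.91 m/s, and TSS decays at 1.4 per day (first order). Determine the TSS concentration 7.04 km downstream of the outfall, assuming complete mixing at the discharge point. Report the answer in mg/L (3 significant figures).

27.5 mg/L

After complete mixing, C₀ = (2.1·280 + 23·8.45) / 25.1 = 31.17 mg/L.
Travel time t = 7040 m / 0.91 m/s = 7736 s = 0.08954 d.
C = 31.17·exp(−1.4·0.08954) = 31.17·0.8822 = 27.5 mg/L.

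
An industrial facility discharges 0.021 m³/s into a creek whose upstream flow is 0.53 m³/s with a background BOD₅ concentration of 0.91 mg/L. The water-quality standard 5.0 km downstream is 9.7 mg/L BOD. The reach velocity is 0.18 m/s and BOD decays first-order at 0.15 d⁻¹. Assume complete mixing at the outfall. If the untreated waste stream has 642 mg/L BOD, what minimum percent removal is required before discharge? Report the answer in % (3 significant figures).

Travel time to the compliance point: t = 5000/0.18 = 2.778e+04 s = 0.3215 d; decay factor exp(−0.15·0.3215) = 0.9529.
So the concentration just after mixing may be at most 9.7/0.9529 = 10.18 mg/L.
Mass balance: 10.18·0.551 = 0.021·Cₑ + 0.53·0.91.
Cₑ = (5.609 − 0.4823) / 0.021 = 244.1 mg/L.
Required removal = 1 − 244.1/642 = 61.98 %.

62.0 %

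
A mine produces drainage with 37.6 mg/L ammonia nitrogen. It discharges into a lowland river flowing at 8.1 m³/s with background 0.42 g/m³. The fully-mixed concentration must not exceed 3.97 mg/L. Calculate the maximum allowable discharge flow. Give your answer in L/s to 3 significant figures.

Mass balance at complete mixing: C_std·(Q_w + Q_r) = Q_w·C_e + Q_r·C_b.
Rearranging, Q_w = Q_r·(C_std − C_b)/(C_e − C_std) = 8.1·(3.97 − 0.42) / (37.6 − 3.97) = 0.855 m³/s.
= 855 L/s.

855 L/s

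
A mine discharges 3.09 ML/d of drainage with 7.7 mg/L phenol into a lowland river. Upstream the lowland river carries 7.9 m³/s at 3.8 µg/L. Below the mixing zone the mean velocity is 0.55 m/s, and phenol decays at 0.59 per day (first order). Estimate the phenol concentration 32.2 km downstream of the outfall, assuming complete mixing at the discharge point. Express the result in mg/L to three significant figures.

3.09 ML/d = 0.03576 m³/s.
3.8 µg/L = 0.0038 mg/L.
After complete mixing, C₀ = (0.03576·7.7 + 7.9·0.0038) / 7.936 = 0.03848 mg/L.
Travel time t = 3.22e+04 m / 0.55 m/s = 5.855e+04 s = 0.6776 d.
C = 0.03848·exp(−0.59·0.6776) = 0.03848·0.6705 = 0.0258 mg/L.

0.0258 mg/L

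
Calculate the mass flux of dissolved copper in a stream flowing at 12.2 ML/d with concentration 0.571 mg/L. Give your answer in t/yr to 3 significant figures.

2.54 t/yr

12.2 ML/d = 0.1412 m³/s.
Mass flux = Q·C = 0.1412 m³/s × 0.571 g/m³ = 0.08063 g/s.
= 0.08063 g/s × 31.56 = 2.544 t/yr.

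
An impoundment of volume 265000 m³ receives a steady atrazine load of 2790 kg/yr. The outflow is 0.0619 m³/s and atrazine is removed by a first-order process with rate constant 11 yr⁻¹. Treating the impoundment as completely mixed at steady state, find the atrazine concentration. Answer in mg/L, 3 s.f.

0.573 mg/L

Outflow Q = 0.0619 m³/s × 3.156e+07 s/yr = 1.953e+06 m³/yr.
Steady-state CSTR mass balance: W = Q·C + k·V·C, so C = W/(Q + kV).
Q + kV = 1.953e+06 + 11·265000 = 4.868e+06 m³/yr.
C = 2790/4.868e+06 = 0.0005731 kg/m³ = 0.5731 mg/L.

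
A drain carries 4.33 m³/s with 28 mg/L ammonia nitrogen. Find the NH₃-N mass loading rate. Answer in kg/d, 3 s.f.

Mass flux = Q·C = 4.33 m³/s × 28 g/m³ = 121.2 g/s.
= 121.2 g/s × 86.4 = 1.048e+04 kg/d.

10500 kg/d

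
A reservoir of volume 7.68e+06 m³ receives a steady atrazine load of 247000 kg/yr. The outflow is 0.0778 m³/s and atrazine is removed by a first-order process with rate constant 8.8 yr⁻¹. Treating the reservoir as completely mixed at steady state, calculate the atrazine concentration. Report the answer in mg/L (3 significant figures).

3.53 mg/L

Outflow Q = 0.0778 m³/s × 3.156e+07 s/yr = 2.455e+06 m³/yr.
Steady-state CSTR mass balance: W = Q·C + k·V·C, so C = W/(Q + kV).
Q + kV = 2.455e+06 + 8.8·7.68e+06 = 7.004e+07 m³/yr.
C = 247000/7.004e+07 = 0.003527 kg/m³ = 3.527 mg/L.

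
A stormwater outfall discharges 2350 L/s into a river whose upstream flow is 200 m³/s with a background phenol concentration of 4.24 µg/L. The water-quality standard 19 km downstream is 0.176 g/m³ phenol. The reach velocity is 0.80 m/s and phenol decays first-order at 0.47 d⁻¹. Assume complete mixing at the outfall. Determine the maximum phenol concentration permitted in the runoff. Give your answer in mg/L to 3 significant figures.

2350 L/s = 2.35 m³/s.
4.24 µg/L = 0.00424 mg/L.
Travel time to the compliance point: t = 1.9e+04/0.80 = 2.375e+04 s = 0.2749 d; decay factor exp(−0.47·0.2749) = 0.8788.
So the concentration just after mixing may be at most 0.176/0.8788 = 0.2003 mg/L.
Mass balance: 0.2003·202.3 = 2.35·Cₑ + 200·0.00424.
Cₑ = (40.53 − 0.848) / 2.35 = 16.88 mg/L.

16.9 mg/L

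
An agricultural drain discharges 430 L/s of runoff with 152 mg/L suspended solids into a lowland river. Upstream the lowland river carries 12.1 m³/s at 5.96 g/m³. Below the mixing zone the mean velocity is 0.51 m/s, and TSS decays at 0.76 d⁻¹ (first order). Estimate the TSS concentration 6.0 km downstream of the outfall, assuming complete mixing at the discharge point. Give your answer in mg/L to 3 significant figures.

9.89 mg/L

430 L/s = 0.43 m³/s.
After complete mixing, C₀ = (0.43·152 + 12.1·5.96) / 12.53 = 10.97 mg/L.
Travel time t = 6000 m / 0.51 m/s = 1.176e+04 s = 0.1362 d.
C = 10.97·exp(−0.76·0.1362) = 10.97·0.9017 = 9.893 mg/L.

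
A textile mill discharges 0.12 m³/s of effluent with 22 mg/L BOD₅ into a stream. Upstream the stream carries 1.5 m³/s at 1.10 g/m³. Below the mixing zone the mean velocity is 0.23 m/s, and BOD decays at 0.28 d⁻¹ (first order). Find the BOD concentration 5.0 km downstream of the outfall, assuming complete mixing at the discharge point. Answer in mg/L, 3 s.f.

After complete mixing, C₀ = (0.12·22 + 1.5·1.1) / 1.62 = 2.648 mg/L.
Travel time t = 5000 m / 0.23 m/s = 2.174e+04 s = 0.2516 d.
C = 2.648·exp(−0.28·0.2516) = 2.648·0.932 = 2.468 mg/L.

2.47 mg/L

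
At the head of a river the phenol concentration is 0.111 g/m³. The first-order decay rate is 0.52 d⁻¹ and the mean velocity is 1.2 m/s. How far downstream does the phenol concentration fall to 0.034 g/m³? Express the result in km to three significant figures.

236 km

From C = C₀·e^(−kt), t = ln(C₀/C)/k = ln(0.111/0.034)/0.52 = 1.183/0.52 = 2.275 d.
Distance = v·t = 1.2 m/s × 1.966e+05 s = 2.359e+05 m = 235.9 km.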